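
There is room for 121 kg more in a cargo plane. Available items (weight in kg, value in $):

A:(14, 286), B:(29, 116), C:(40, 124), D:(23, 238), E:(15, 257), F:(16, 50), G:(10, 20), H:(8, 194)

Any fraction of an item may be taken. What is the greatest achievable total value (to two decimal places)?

1190.60

Ratios (sorted): H 24.25, A 20.43, E 17.13, D 10.35, B 4.00, F 3.12, C 3.10, G 2.00
take H (8 @ 194); take A (14 @ 286); take E (15 @ 257); take D (23 @ 238); take B (29 @ 116); take F (16 @ 50); take 16/40 of C → 49.60. Capacity used 121/121.
Total value = 1190.60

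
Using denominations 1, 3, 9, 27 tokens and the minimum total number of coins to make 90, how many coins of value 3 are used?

90 − 3×27→9 − 1×9→0
Count of 3: 0

0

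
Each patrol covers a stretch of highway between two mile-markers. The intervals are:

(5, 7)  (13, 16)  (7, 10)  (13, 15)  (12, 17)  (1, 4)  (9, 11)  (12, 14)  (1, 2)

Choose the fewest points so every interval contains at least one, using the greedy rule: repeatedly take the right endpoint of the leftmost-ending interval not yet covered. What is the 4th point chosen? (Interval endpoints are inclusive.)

14

Sort by right endpoint; whenever an interval is uncovered, place a point at its right end.
Sorted: [1,2] [1,4] [5,7] [7,10] [9,11] [12,14] [13,15] [13,16] [12,17]
{[1,2],[1,4]} hit by 2; {[5,7],[7,10]} hit by 7; {[9,11]} hit by 11; {[12,14],[13,15],[13,16],[12,17]} hit by 14.
Points: 2, 7, 11, 14 (4 total).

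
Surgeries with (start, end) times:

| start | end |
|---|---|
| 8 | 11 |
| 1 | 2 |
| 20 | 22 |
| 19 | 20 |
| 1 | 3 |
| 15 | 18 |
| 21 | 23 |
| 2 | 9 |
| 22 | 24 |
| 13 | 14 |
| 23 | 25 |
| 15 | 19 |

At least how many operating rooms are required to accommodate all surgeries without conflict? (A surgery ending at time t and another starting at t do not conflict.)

Events (time:±→running): 1:+→1 1:+→2 … peak 2.

2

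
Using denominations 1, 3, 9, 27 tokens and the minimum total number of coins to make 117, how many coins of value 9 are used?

1

117 = 4×27 + 1×9
Count of 9: 1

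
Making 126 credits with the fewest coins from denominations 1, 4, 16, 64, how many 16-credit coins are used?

126 − 1×64→62 − 3×16→14 − 3×4→2 − 2×1→0
Count of 16: 3

3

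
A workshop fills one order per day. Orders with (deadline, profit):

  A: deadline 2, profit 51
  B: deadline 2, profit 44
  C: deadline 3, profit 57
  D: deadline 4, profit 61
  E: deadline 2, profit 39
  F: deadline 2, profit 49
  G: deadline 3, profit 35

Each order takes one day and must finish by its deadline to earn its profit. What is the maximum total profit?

218

Sort by profit descending; place each in the latest free slot ≤ its deadline.
Profit order: D=61 C=57 A=51 F=49 B=44 E=39 G=35
Assign: D→slot 4, C→slot 3, A→slot 2, F→slot 1, B skipped, E skipped, G skipped.
Slots: [1:F] [2:A] [3:C] [4:D]
Profit = 49 + 51 + 57 + 61 = 218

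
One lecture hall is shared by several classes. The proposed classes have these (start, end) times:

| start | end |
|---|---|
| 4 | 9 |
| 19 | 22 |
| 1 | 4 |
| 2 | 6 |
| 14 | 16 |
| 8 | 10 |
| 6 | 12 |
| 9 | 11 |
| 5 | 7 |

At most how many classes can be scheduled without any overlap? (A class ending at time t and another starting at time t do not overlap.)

Greedy by earliest finish: after sorting by end time, pick each interval compatible with the last pick.
Sorted by end: (1,4)  (2,6)  (5,7)  (4,9)  (8,10)  (9,11)  (6,12)  (14,16)  (19,22)
take (1,4); skip (2,6); take (5,7); take (8,10); skip (9,11); skip (6,12); take (14,16); take (19,22).
Selected 5 classes.

5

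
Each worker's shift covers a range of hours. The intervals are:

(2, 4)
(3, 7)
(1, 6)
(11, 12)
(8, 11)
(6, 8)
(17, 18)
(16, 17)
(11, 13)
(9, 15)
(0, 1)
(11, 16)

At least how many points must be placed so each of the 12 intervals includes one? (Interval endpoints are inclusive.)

5

By right end: [0,1]  [2,4]  [1,6]  [3,7]  [6,8]  [8,11]  [11,12]  [11,13]  [9,15]  [11,16]  [16,17]  [17,18]
[0,1] uncovered → point at 1; [2,4] uncovered → point at 4; [6,8] uncovered → point at 8; [11,12] uncovered → point at 12; [16,17] uncovered → point at 17.
Points: 1, 4, 8, 12, 17 (5 total).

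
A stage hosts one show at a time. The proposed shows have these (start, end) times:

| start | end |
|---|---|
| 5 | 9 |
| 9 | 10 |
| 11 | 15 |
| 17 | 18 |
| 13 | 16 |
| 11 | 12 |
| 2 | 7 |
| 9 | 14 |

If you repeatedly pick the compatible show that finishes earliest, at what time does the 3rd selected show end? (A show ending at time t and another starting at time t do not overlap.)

12

Sort by end time and greedily take each interval whose start is ≥ the last chosen end.
By end time: (2,7), (5,9), (9,10), (11,12), (9,14), (11,15), (13,16), (17,18).
Pick (2,7); next start ≥ 7 → (9,10); next start ≥ 10 → (11,12); next start ≥ 12 → (13,16); next start ≥ 16 → (17,18).
Selected: (2,7) (9,10) (11,12) (13,16) (17,18)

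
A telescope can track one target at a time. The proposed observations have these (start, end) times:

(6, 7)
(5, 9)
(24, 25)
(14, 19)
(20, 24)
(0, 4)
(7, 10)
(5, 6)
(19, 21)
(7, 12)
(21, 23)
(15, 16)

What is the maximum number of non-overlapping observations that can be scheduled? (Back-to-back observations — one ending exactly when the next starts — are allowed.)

8

Sorted by end: (0,4)  (5,6)  (6,7)  (5,9)  (7,10)  (7,12)  (15,16)  (14,19)  (19,21)  (21,23)  (20,24)  (24,25)
take (0,4); take (5,6); take (6,7); skip (5,9); take (7,10); skip (7,12); take (15,16); take (19,21); take (21,23); take (24,25).
Selected 8 observations.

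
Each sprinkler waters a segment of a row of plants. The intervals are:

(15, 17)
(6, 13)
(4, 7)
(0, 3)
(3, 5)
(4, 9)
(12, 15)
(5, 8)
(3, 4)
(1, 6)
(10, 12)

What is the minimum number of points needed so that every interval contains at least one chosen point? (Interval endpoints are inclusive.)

4

Sorted: [0,3] [3,4] [3,5] [1,6] [4,7] [5,8] [4,9] [10,12] [6,13] [12,15] [15,17]
{[0,3],[3,4],[3,5],[1,6]} hit by 3; {[4,7],[5,8],[4,9]} hit by 7; {[10,12],[6,13],[12,15]} hit by 12; {[15,17]} hit by 17.
Points: 3, 7, 12, 17 (4 total).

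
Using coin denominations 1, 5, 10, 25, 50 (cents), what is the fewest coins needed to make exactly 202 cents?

6

Use the largest denomination that fits, subtract, and repeat.
202 = 4×50 + 2×1
Total coins = 4 + 2 = 6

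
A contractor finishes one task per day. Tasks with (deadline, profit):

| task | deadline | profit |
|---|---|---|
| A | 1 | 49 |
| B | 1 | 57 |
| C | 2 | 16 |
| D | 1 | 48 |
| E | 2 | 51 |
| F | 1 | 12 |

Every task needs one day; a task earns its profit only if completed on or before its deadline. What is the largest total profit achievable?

Profit order: B=57 E=51 A=49 D=48 C=16 F=12
Assign: B→slot 1, E→slot 2, A skipped, D skipped, C skipped, F skipped.
Slots: [1:B] [2:E]
Profit = 57 + 51 = 108

108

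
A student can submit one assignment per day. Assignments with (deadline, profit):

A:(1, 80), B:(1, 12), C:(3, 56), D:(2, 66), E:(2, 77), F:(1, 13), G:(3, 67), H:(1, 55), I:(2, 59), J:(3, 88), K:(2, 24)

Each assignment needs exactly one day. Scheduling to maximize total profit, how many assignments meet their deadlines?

Sort by profit descending; place each in the latest free slot ≤ its deadline.
Profit order: J=88 A=80 E=77 G=67 D=66 I=59 C=56 H=55 K=24 F=13 B=12
Assign: J→slot 3, A→slot 1, E→slot 2, G skipped, D skipped, I skipped, C skipped, H skipped, K skipped, F skipped, B skipped.
Slots: [1:A] [2:E] [3:J]
3 of 11 scheduled.

3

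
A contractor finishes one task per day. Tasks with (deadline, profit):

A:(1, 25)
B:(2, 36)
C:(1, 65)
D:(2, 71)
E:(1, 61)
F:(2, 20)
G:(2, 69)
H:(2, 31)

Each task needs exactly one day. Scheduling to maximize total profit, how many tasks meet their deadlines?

By profit: D(d2,71), G(d2,69), C(d1,65), E(d1,61), B(d2,36), H(d2,31), A(d1,25), F(d2,20)
D→slot 2; G→slot 1; C skipped; E skipped; B skipped; H skipped; A skipped; F skipped.
2 of 8 scheduled.

2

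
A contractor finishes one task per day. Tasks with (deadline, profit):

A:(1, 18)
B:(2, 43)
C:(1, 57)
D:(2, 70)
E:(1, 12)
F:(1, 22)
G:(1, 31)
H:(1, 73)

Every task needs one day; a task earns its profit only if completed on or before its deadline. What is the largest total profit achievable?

143

By profit: H(d1,73), D(d2,70), C(d1,57), B(d2,43), G(d1,31), F(d1,22), A(d1,18), E(d1,12)
H→slot 1; D→slot 2; C skipped; B skipped; G skipped; F skipped; A skipped; E skipped.
Profit = 73 + 70 = 143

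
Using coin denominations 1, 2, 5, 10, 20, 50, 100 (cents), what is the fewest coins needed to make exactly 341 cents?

341 − 3×100→41 − 2×20→1 − 1×1→0
Total coins = 3 + 2 + 1 = 6

6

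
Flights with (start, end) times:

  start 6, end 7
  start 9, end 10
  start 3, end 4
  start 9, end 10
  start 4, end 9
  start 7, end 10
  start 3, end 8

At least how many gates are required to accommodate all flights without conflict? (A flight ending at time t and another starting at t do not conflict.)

3

The answer is the maximum number of intervals overlapping at any instant.
Events (time:±→running): 3:+→1 3:+→2 4:-→1 4:+→2 6:+→3 … peak 3.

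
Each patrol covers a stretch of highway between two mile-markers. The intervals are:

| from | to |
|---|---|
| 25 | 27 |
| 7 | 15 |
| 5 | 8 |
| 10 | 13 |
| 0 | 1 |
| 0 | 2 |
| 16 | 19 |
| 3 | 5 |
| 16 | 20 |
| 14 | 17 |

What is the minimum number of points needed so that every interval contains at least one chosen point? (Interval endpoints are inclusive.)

5

Process intervals by earliest right end; each time one isn't hit yet, stab at its right endpoint.
Sorted: [0,1] [0,2] [3,5] [5,8] [10,13] [7,15] [14,17] [16,19] [16,20] [25,27]
{[0,1],[0,2]} hit by 1; {[3,5],[5,8]} hit by 5; {[10,13],[7,15]} hit by 13; {[14,17],[16,19],[16,20]} hit by 17; {[25,27]} hit by 27.
Points: 1, 5, 13, 17, 27 (5 total).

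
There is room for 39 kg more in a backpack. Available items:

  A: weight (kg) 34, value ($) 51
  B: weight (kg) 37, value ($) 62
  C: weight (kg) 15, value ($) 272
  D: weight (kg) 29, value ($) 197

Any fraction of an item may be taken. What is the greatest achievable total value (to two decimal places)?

Order: C (272/15=18.13) > D (197/29=6.79) > B (62/37=1.68) > A (51/34=1.50)
Fill: take C (15 @ 272) → take 24/29 of D → 163.03; 39/39 used.
Total value = 435.03

435.03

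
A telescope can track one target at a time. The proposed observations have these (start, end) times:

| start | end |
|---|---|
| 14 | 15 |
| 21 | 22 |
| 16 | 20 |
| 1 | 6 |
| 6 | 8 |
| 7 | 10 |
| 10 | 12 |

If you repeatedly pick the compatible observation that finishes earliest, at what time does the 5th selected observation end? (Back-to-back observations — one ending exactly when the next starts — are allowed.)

By end time: (1,6), (6,8), (7,10), (10,12), (14,15), (16,20), (21,22).
Pick (1,6); next start ≥ 6 → (6,8); next start ≥ 8 → (10,12); next start ≥ 12 → (14,15); next start ≥ 15 → (16,20); next start ≥ 20 → (21,22).
Selected: (1,6) (6,8) (10,12) (14,15) (16,20) (21,22)

20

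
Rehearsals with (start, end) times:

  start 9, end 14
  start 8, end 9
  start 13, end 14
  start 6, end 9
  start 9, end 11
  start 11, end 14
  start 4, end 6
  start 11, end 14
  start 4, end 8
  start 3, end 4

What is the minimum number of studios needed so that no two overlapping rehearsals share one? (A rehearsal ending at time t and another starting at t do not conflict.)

4

The answer is the maximum number of intervals overlapping at any instant.
Events (time:±→running): 3:+→1 4:-→0 4:+→1 4:+→2 6:-→1 6:+→2 8:-→1 8:+→2 9:-→1 9:-→0 9:+→1 9:+→2 11:-→1 11:+→2 11:+→3 13:+→4 … peak 4.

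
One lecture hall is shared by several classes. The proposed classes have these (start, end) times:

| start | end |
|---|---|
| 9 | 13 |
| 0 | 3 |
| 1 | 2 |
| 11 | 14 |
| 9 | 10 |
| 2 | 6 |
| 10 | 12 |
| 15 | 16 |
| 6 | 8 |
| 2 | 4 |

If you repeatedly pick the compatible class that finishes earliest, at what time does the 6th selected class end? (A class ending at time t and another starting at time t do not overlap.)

16

Sorted by end: (1,2)  (0,3)  (2,4)  (2,6)  (6,8)  (9,10)  (10,12)  (9,13)  (11,14)  (15,16)
take (1,2); take (2,4); take (6,8); take (9,10); take (10,12); take (15,16).
Selected: (1,2) (2,4) (6,8) (9,10) (10,12) (15,16)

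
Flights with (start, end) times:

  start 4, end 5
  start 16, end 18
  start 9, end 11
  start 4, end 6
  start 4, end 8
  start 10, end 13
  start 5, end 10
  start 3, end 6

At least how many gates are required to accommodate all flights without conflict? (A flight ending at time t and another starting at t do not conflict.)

4

Count concurrent intervals with a sweep; the peak is the room count.
Events (time:±→running): 3:+→1 4:+→2 4:+→3 4:+→4 … peak 4.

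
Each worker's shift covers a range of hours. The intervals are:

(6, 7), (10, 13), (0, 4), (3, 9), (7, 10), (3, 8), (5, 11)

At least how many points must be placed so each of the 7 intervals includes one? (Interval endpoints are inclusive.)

Sort by right endpoint; whenever an interval is uncovered, place a point at its right end.
By right end: [0,4]  [6,7]  [3,8]  [3,9]  [7,10]  [5,11]  [10,13]
[0,4] uncovered → point at 4; [6,7] uncovered → point at 7; [10,13] uncovered → point at 13.
Points: 4, 7, 13 (3 total).

3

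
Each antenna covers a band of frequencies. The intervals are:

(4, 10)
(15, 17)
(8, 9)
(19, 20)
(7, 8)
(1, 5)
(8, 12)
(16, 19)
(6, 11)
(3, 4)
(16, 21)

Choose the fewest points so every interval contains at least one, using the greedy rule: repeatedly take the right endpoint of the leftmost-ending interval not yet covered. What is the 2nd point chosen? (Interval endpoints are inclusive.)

By right end: [3,4]  [1,5]  [7,8]  [8,9]  [4,10]  [6,11]  [8,12]  [15,17]  [16,19]  [19,20]  [16,21]
[3,4] uncovered → point at 4; [7,8] uncovered → point at 8; [15,17] uncovered → point at 17; [19,20] uncovered → point at 20.
Points: 4, 8, 17, 20 (4 total).

8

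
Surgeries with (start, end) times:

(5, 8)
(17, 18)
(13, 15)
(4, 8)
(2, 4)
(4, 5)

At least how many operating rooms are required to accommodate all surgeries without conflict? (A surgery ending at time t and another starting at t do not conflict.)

starts: [2, 4, 4, 5, 13, 17]
ends:   [4, 5, 8, 8, 15, 18]
s2→1 e4→0 s4→1 s4→2  — peak 2.

2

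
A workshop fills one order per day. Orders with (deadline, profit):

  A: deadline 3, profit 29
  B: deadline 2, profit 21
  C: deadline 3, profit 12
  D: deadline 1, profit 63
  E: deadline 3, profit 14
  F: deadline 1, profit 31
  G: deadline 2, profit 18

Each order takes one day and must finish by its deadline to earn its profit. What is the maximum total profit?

113

Take jobs in profit order; each goes to the latest open slot no later than its deadline.
Profit order: D=63 F=31 A=29 B=21 G=18 E=14 C=12
Assign: D→slot 1, F skipped, A→slot 3, B→slot 2, G skipped, E skipped, C skipped.
Slots: [1:D] [2:B] [3:A]
Profit = 63 + 21 + 29 = 113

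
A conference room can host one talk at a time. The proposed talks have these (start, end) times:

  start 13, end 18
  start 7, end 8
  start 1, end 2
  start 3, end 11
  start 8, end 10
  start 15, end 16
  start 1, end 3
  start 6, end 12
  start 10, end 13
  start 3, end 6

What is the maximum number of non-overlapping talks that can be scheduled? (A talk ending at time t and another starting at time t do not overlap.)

6

Sort by end time and greedily take each interval whose start is ≥ the last chosen end.
Sorted by end: (1,2)  (1,3)  (3,6)  (7,8)  (8,10)  (3,11)  (6,12)  (10,13)  (15,16)  (13,18)
take (1,2); take (3,6); take (7,8); take (8,10); skip (3,11); take (10,13); take (15,16).
Selected 6 talks.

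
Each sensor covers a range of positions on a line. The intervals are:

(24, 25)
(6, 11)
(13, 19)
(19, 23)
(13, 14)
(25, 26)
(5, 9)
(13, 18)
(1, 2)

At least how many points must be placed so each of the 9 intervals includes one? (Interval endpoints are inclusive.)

By right end: [1,2]  [5,9]  [6,11]  [13,14]  [13,18]  [13,19]  [19,23]  [24,25]  [25,26]
[1,2] uncovered → point at 2; [5,9] uncovered → point at 9; [13,14] uncovered → point at 14; [19,23] uncovered → point at 23; [24,25] uncovered → point at 25.
Points: 2, 9, 14, 23, 25 (5 total).

5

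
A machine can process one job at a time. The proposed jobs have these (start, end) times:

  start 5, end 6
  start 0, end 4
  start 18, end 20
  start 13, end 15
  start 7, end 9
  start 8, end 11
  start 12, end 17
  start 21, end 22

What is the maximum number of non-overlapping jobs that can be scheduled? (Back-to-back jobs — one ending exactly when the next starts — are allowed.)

Order by finish time; keep every interval that doesn't clash with the previous kept one.
By end time: (0,4), (5,6), (7,9), (8,11), (13,15), (12,17), (18,20), (21,22).
Pick (0,4); next start ≥ 4 → (5,6); next start ≥ 6 → (7,9); next start ≥ 9 → (13,15); next start ≥ 15 → (18,20); next start ≥ 20 → (21,22).
Selected 6 jobs.

6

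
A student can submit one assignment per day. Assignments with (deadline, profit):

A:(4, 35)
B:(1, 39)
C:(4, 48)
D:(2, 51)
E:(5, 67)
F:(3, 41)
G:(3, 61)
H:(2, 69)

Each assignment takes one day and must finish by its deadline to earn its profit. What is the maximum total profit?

Profit order: H=69 E=67 G=61 D=51 C=48 F=41 B=39 A=35
Assign: H→slot 2, E→slot 5, G→slot 3, D→slot 1, C→slot 4, F skipped, B skipped, A skipped.
Slots: [1:D] [2:H] [3:G] [4:C] [5:E]
Profit = 51 + 69 + 61 + 48 + 67 = 296

296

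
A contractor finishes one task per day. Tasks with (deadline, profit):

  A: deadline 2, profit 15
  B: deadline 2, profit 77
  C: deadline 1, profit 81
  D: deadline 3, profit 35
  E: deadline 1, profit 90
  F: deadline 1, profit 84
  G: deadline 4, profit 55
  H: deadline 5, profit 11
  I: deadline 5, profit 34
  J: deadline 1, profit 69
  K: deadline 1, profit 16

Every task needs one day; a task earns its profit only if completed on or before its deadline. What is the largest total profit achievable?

291

Sort by profit descending; place each in the latest free slot ≤ its deadline.
Profit order: E=90 F=84 C=81 B=77 J=69 G=55 D=35 I=34 K=16 A=15 H=11
Assign: E→slot 1, F skipped, C skipped, B→slot 2, J skipped, G→slot 4, D→slot 3, I→slot 5, K skipped, A skipped, H skipped.
Slots: [1:E] [2:B] [3:D] [4:G] [5:I]
Profit = 90 + 77 + 35 + 55 + 34 = 291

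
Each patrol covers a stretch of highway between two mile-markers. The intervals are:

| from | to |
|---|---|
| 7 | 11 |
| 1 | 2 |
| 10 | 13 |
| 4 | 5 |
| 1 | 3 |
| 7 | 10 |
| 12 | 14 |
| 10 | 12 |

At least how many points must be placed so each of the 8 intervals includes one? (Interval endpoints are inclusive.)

4

Process intervals by earliest right end; each time one isn't hit yet, stab at its right endpoint.
Sorted: [1,2] [1,3] [4,5] [7,10] [7,11] [10,12] [10,13] [12,14]
{[1,2],[1,3]} hit by 2; {[4,5]} hit by 5; {[7,10],[7,11],[10,12],[10,13]} hit by 10; {[12,14]} hit by 14.
Points: 2, 5, 10, 14 (4 total).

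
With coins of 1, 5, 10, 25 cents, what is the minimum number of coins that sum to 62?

Use the largest denomination that fits, subtract, and repeat.
62 − 2×25→12 − 1×10→2 − 2×1→0
Total coins = 2 + 1 + 2 = 5

5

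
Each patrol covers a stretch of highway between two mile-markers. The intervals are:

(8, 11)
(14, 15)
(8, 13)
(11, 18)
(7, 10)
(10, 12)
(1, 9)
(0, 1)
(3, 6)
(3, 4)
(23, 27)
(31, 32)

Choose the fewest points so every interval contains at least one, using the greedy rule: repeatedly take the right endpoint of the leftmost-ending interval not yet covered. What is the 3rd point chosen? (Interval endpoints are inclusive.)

Sort by right endpoint; whenever an interval is uncovered, place a point at its right end.
By right end: [0,1]  [3,4]  [3,6]  [1,9]  [7,10]  [8,11]  [10,12]  [8,13]  [14,15]  [11,18]  [23,27]  [31,32]
[0,1] uncovered → point at 1; [3,4] uncovered → point at 4; [7,10] uncovered → point at 10; [14,15] uncovered → point at 15; [23,27] uncovered → point at 27; [31,32] uncovered → point at 32.
Points: 1, 4, 10, 15, 27, 32 (6 total).

10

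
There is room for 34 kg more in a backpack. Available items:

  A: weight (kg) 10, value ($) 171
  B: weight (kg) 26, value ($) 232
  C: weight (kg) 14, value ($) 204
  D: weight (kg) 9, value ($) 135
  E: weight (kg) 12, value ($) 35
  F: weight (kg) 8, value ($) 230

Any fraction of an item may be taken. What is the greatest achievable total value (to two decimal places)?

Order: F (230/8=28.75) > A (171/10=17.10) > D (135/9=15.00) > C (204/14=14.57) > B (232/26=8.92) > E (35/12=2.92)
Fill: take F (8 @ 230) → take A (10 @ 171) → take D (9 @ 135) → take 7/14 of C → 102.00; 34/34 used.
Total value = 638.00

638.00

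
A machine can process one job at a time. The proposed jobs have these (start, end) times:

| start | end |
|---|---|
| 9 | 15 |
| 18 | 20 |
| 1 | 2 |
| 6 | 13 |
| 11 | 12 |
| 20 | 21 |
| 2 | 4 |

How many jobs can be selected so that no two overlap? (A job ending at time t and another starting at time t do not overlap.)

Sorted by end: (1,2)  (2,4)  (11,12)  (6,13)  (9,15)  (18,20)  (20,21)
take (1,2); take (2,4); take (11,12); skip (9,15); take (18,20); take (20,21).
Selected 5 jobs.

5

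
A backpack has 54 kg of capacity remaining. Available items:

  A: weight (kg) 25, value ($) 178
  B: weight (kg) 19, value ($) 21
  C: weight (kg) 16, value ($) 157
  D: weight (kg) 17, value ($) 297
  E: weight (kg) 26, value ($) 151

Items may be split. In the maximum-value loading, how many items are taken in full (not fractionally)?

Greedy by value/weight ratio, highest first.
Order: D (297/17=17.47) > C (157/16=9.81) > A (178/25=7.12) > E (151/26=5.81) > B (21/19=1.11)
Fill: take D (17 @ 297) → take C (16 @ 157) → take 21/25 of A → 149.52; 54/54 used.
2 item(s) taken whole; one partial (take 21/25 of A).

2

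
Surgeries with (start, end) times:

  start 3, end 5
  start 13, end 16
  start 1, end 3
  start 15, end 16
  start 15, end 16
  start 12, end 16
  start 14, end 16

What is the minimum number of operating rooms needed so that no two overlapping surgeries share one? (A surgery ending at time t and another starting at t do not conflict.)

The answer is the maximum number of intervals overlapping at any instant.
Events (time:±→running): 1:+→1 3:-→0 3:+→1 5:-→0 12:+→1 13:+→2 14:+→3 15:+→4 15:+→5 … peak 5.

5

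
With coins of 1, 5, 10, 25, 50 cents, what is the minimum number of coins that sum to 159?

Use the largest denomination that fits, subtract, and repeat.
159 − 3×50→9 − 1×5→4 − 4×1→0
Total coins = 3 + 1 + 4 = 8

8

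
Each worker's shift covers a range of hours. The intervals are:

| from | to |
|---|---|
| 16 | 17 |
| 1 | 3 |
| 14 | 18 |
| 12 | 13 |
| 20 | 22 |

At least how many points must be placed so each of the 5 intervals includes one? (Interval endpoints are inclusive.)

Sort by right endpoint; whenever an interval is uncovered, place a point at its right end.
By right end: [1,3]  [12,13]  [16,17]  [14,18]  [20,22]
[1,3] uncovered → point at 3; [12,13] uncovered → point at 13; [16,17] uncovered → point at 17; [20,22] uncovered → point at 22.
Points: 3, 13, 17, 22 (4 total).

4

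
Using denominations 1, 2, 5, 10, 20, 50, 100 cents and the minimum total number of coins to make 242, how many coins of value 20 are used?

Greedy: take as many of the largest coin as possible, then repeat with the remainder.
242 − 2×100→42 − 2×20→2 − 1×2→0
Count of 20: 2

2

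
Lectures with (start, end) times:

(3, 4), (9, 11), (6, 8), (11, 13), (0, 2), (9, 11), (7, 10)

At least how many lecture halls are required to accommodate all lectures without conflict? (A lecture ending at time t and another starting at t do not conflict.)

Events (time:±→running): 0:+→1 2:-→0 3:+→1 4:-→0 6:+→1 7:+→2 8:-→1 9:+→2 9:+→3 … peak 3.

3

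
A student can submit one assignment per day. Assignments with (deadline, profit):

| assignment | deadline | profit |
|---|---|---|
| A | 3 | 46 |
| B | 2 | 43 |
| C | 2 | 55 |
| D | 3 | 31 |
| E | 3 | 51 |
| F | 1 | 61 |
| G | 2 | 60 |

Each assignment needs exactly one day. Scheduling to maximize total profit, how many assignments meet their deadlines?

3

Take jobs in profit order; each goes to the latest open slot no later than its deadline.
Profit order: F=61 G=60 C=55 E=51 A=46 B=43 D=31
Assign: F→slot 1, G→slot 2, C skipped, E→slot 3, A skipped, B skipped, D skipped.
Slots: [1:F] [2:G] [3:E]
3 of 7 scheduled.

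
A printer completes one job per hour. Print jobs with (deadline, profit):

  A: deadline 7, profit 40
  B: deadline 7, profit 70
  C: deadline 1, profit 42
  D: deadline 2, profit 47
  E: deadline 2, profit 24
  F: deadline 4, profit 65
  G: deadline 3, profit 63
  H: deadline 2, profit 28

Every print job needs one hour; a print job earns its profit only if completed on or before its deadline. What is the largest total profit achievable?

327

Profit order: B=70 F=65 G=63 D=47 C=42 A=40 H=28 E=24
Assign: B→slot 7, F→slot 4, G→slot 3, D→slot 2, C→slot 1, A→slot 6, H skipped, E skipped.
Slots: [1:C] [2:D] [3:G] [4:F] [6:A] [7:B]
Profit = 42 + 47 + 63 + 65 + 40 + 70 = 327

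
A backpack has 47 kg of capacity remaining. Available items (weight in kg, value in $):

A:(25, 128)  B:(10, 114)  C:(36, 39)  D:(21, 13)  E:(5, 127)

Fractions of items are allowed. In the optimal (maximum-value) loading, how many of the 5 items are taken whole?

Order: E (127/5=25.40) > B (114/10=11.40) > A (128/25=5.12) > C (39/36=1.08) > D (13/21=0.62)
Fill: take E (5 @ 127) → take B (10 @ 114) → take A (25 @ 128) → take 7/36 of C → 7.58; 47/47 used.
3 item(s) taken whole; one partial (take 7/36 of C).

3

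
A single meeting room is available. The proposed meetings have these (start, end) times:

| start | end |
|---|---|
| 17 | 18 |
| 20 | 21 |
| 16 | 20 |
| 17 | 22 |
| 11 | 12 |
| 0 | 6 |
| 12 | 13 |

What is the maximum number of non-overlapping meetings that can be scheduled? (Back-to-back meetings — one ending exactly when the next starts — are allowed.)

5

By end time: (0,6), (11,12), (12,13), (17,18), (16,20), (20,21), (17,22).
Pick (0,6); next start ≥ 6 → (11,12); next start ≥ 12 → (12,13); next start ≥ 13 → (17,18); next start ≥ 18 → (20,21).
Selected 5 meetings.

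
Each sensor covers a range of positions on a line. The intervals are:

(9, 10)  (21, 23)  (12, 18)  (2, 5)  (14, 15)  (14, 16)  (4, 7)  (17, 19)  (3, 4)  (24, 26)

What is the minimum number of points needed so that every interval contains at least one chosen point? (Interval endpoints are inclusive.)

Sorted: [3,4] [2,5] [4,7] [9,10] [14,15] [14,16] [12,18] [17,19] [21,23] [24,26]
{[3,4],[2,5],[4,7]} hit by 4; {[9,10]} hit by 10; {[14,15],[14,16],[12,18]} hit by 15; {[17,19]} hit by 19; {[21,23]} hit by 23; {[24,26]} hit by 26.
Points: 4, 10, 15, 19, 23, 26 (6 total).

6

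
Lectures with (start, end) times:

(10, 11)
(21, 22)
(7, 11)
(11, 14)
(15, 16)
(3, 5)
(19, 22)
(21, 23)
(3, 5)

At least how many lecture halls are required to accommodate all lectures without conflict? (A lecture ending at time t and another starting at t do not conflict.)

starts: [3, 3, 7, 10, 11, 15, 19, 21, 21]
ends:   [5, 5, 11, 11, 14, 16, 22, 22, 23]
s3→1 s3→2 e5→1 e5→0 s7→1 s10→2 e11→1 e11→0 s11→1 e14→0 s15→1 e16→0 s19→1 s21→2 s21→3  — peak 3.

3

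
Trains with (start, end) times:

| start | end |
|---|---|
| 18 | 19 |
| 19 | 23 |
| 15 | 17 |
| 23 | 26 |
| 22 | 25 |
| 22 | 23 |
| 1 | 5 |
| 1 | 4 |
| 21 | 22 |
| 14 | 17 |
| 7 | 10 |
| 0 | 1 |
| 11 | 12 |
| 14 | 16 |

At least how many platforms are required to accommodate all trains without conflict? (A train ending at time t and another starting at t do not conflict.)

3

Count concurrent intervals with a sweep; the peak is the room count.
Events (time:±→running): 0:+→1 1:-→0 1:+→1 1:+→2 4:-→1 5:-→0 7:+→1 10:-→0 11:+→1 12:-→0 14:+→1 14:+→2 15:+→3 … peak 3.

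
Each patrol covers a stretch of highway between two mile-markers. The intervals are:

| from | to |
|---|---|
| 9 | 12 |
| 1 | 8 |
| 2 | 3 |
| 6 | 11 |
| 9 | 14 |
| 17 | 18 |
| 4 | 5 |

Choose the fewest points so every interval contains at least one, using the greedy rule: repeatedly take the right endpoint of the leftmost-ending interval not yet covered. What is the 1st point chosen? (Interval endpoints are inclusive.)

Sort by right endpoint; whenever an interval is uncovered, place a point at its right end.
Sorted: [2,3] [4,5] [1,8] [6,11] [9,12] [9,14] [17,18]
{[2,3]} hit by 3; {[4,5],[1,8]} hit by 5; {[6,11],[9,12],[9,14]} hit by 11; {[17,18]} hit by 18.
Points: 3, 5, 11, 18 (4 total).

3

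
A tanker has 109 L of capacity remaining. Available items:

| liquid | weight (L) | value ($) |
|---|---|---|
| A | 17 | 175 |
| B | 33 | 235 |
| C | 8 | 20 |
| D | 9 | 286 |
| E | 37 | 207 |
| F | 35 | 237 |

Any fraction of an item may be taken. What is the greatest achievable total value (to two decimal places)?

Order: D (286/9=31.78) > A (175/17=10.29) > B (235/33=7.12) > F (237/35=6.77) > E (207/37=5.59) > C (20/8=2.50)
Fill: take D (9 @ 286) → take A (17 @ 175) → take B (33 @ 235) → take F (35 @ 237) → take 15/37 of E → 83.92; 109/109 used.
Total value = 1016.92

1016.92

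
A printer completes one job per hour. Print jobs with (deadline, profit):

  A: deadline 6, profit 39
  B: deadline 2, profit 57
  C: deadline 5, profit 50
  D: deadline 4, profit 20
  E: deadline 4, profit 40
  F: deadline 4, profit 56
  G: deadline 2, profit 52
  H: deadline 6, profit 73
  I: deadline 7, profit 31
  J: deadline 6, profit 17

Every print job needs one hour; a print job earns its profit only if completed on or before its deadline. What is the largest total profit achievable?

359

By profit: H(d6,73), B(d2,57), F(d4,56), G(d2,52), C(d5,50), E(d4,40), A(d6,39), I(d7,31), D(d4,20), J(d6,17)
H→slot 6; B→slot 2; F→slot 4; G→slot 1; C→slot 5; E→slot 3; A skipped; I→slot 7; D skipped; J skipped.
Profit = 52 + 57 + 40 + 56 + 50 + 73 + 31 = 359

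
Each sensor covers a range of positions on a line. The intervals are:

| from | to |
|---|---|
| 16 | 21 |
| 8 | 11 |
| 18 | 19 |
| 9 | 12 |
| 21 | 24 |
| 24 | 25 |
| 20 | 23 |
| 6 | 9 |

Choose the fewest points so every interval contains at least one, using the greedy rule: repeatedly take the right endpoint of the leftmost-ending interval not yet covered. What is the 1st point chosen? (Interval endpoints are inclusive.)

By right end: [6,9]  [8,11]  [9,12]  [18,19]  [16,21]  [20,23]  [21,24]  [24,25]
[6,9] uncovered → point at 9; [18,19] uncovered → point at 19; [20,23] uncovered → point at 23; [24,25] uncovered → point at 25.
Points: 9, 19, 23, 25 (4 total).

9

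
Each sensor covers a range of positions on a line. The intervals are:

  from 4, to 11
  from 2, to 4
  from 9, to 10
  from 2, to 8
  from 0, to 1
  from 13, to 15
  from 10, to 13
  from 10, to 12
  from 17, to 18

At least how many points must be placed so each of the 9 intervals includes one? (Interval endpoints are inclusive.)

5

By right end: [0,1]  [2,4]  [2,8]  [9,10]  [4,11]  [10,12]  [10,13]  [13,15]  [17,18]
[0,1] uncovered → point at 1; [2,4] uncovered → point at 4; [9,10] uncovered → point at 10; [13,15] uncovered → point at 15; [17,18] uncovered → point at 18.
Points: 1, 4, 10, 15, 18 (5 total).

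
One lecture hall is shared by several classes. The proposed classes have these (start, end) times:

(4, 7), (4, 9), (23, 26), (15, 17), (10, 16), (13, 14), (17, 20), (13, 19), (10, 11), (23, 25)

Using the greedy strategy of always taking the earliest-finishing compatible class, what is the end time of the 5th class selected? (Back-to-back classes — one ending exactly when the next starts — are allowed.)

Sort by end time and greedily take each interval whose start is ≥ the last chosen end.
Sorted by end: (4,7)  (4,9)  (10,11)  (13,14)  (10,16)  (15,17)  (13,19)  (17,20)  (23,25)  (23,26)
take (4,7); take (10,11); take (13,14); skip (10,16); take (15,17); take (17,20); take (23,25); skip (23,26).
Selected: (4,7) (10,11) (13,14) (15,17) (17,20) (23,25)

20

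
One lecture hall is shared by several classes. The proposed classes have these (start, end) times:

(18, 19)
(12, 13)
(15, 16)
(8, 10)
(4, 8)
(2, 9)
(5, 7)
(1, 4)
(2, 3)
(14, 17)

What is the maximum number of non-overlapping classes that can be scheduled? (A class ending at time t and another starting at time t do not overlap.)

6

Sorted by end: (2,3)  (1,4)  (5,7)  (4,8)  (2,9)  (8,10)  (12,13)  (15,16)  (14,17)  (18,19)
take (2,3); skip (1,4); take (5,7); take (8,10); take (12,13); take (15,16); take (18,19).
Selected 6 classes.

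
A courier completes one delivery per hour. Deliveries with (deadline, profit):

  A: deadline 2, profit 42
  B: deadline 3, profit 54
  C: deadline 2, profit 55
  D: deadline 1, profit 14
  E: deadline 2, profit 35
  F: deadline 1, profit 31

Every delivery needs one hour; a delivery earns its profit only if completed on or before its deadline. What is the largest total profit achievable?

Sort by profit descending; place each in the latest free slot ≤ its deadline.
Profit order: C=55 B=54 A=42 E=35 F=31 D=14
Assign: C→slot 2, B→slot 3, A→slot 1, E skipped, F skipped, D skipped.
Slots: [1:A] [2:C] [3:B]
Profit = 42 + 55 + 54 = 151

151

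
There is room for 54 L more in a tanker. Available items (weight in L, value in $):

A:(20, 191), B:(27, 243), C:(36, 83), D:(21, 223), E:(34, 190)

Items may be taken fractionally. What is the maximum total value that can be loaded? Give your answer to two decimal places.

Greedy by value/weight ratio, highest first.
Ratios (sorted): D 10.62, A 9.55, B 9.00, E 5.59, C 2.31
take D (21 @ 223); take A (20 @ 191); take 13/27 of B → 117.00. Capacity used 54/54.
Total value = 531.00

531.00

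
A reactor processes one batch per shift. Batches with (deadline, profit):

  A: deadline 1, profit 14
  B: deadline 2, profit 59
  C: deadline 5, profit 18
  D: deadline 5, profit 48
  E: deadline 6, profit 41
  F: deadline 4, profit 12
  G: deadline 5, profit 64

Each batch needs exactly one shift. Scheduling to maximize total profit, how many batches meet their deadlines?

6

Profit order: G=64 B=59 D=48 E=41 C=18 A=14 F=12
Assign: G→slot 5, B→slot 2, D→slot 4, E→slot 6, C→slot 3, A→slot 1, F skipped.
Slots: [1:A] [2:B] [3:C] [4:D] [5:G] [6:E]
6 of 7 scheduled.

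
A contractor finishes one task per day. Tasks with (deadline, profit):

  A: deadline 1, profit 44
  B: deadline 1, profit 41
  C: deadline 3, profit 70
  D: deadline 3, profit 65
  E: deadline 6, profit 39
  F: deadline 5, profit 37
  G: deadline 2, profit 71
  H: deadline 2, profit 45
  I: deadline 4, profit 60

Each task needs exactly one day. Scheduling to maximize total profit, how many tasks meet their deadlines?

6

Sort by profit descending; place each in the latest free slot ≤ its deadline.
Profit order: G=71 C=70 D=65 I=60 H=45 A=44 B=41 E=39 F=37
Assign: G→slot 2, C→slot 3, D→slot 1, I→slot 4, H skipped, A skipped, B skipped, E→slot 6, F→slot 5.
Slots: [1:D] [2:G] [3:C] [4:I] [5:F] [6:E]
6 of 9 scheduled.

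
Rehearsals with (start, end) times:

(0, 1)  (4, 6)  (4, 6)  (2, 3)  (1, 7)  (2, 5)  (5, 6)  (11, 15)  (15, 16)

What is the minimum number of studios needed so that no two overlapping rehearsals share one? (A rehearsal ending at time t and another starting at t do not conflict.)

4

The answer is the maximum number of intervals overlapping at any instant.
Events (time:±→running): 0:+→1 1:-→0 1:+→1 2:+→2 2:+→3 3:-→2 4:+→3 4:+→4 … peak 4.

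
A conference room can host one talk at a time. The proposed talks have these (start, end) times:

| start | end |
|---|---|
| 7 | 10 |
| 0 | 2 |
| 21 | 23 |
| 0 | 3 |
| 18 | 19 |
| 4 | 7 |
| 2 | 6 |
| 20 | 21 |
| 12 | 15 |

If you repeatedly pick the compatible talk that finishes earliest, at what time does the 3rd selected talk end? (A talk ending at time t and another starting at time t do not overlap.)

10

Sorted by end: (0,2)  (0,3)  (2,6)  (4,7)  (7,10)  (12,15)  (18,19)  (20,21)  (21,23)
take (0,2); take (2,6); take (7,10); take (12,15); take (18,19); take (20,21); take (21,23).
Selected: (0,2) (2,6) (7,10) (12,15) (18,19) (20,21) (21,23)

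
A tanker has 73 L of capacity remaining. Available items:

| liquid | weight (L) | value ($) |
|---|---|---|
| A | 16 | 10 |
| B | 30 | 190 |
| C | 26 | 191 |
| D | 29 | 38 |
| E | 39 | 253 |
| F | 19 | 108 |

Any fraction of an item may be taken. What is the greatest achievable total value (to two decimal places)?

Sort by value per unit weight and fill in that order.
Ratios (sorted): C 7.35, E 6.49, B 6.33, F 5.68, D 1.31, A 0.62
take C (26 @ 191); take E (39 @ 253); take 8/30 of B → 50.67. Capacity used 73/73.
Total value = 494.67

494.67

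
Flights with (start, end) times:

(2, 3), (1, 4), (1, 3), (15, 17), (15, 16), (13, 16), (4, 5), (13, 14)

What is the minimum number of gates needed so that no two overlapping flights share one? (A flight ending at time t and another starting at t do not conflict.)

3

Count concurrent intervals with a sweep; the peak is the room count.
Events (time:±→running): 1:+→1 1:+→2 2:+→3 … peak 3.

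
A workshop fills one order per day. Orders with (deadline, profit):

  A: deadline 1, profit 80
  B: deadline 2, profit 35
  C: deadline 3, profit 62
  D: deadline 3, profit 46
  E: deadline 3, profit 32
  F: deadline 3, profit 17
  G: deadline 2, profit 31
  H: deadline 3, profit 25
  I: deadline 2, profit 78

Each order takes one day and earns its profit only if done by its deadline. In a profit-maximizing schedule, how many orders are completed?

Sort by profit descending; place each in the latest free slot ≤ its deadline.
By profit: A(d1,80), I(d2,78), C(d3,62), D(d3,46), B(d2,35), E(d3,32), G(d2,31), H(d3,25), F(d3,17)
A→slot 1; I→slot 2; C→slot 3; D skipped; B skipped; E skipped; G skipped; H skipped; F skipped.
3 of 9 scheduled.

3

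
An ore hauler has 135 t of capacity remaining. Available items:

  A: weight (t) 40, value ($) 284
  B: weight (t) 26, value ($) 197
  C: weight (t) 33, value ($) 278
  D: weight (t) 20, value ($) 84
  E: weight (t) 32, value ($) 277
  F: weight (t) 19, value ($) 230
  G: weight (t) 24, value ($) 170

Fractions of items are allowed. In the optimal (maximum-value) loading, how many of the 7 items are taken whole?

4

Sort by value per unit weight and fill in that order.
Order: F (230/19=12.11) > E (277/32=8.66) > C (278/33=8.42) > B (197/26=7.58) > A (284/40=7.10) > G (170/24=7.08) > D (84/20=4.20)
Fill: take F (19 @ 230) → take E (32 @ 277) → take C (33 @ 278) → take B (26 @ 197) → take 25/40 of A → 177.50; 135/135 used.
4 item(s) taken whole; one partial (take 25/40 of A).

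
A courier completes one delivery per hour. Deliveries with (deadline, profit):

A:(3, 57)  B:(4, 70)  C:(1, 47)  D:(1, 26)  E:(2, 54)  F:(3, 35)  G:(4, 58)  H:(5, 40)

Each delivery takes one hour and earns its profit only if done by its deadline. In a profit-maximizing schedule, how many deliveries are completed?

By profit: B(d4,70), G(d4,58), A(d3,57), E(d2,54), C(d1,47), H(d5,40), F(d3,35), D(d1,26)
B→slot 4; G→slot 3; A→slot 2; E→slot 1; C skipped; H→slot 5; F skipped; D skipped.
5 of 8 scheduled.

5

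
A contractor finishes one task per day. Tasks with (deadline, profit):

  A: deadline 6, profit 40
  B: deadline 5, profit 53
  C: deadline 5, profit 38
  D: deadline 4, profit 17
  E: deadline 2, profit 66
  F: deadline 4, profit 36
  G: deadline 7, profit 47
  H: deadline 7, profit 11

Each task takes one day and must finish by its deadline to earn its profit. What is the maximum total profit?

Take jobs in profit order; each goes to the latest open slot no later than its deadline.
Profit order: E=66 B=53 G=47 A=40 C=38 F=36 D=17 H=11
Assign: E→slot 2, B→slot 5, G→slot 7, A→slot 6, C→slot 4, F→slot 3, D→slot 1, H skipped.
Slots: [1:D] [2:E] [3:F] [4:C] [5:B] [6:A] [7:G]
Profit = 17 + 66 + 36 + 38 + 53 + 40 + 47 = 297

297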